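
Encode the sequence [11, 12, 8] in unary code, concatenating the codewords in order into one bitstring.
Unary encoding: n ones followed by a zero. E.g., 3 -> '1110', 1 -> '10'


Encode each number as n ones followed by a terminating 0:
  11 -> 111111111110 (12 bits)
  12 -> 1111111111110 (13 bits)
  8 -> 111111110 (9 bits)
Total length = 12 + 13 + 9 = 34 bits.

Unary([11, 12, 8]) = 1111111111101111111111110111111110 (34 bits)


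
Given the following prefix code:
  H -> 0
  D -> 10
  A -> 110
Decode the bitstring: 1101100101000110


Decoding step by step:
Bits 110 -> A
Bits 110 -> A
Bits 0 -> H
Bits 10 -> D
Bits 10 -> D
Bits 0 -> H
Bits 0 -> H
Bits 110 -> A


Decoded message: AAHDDHHA


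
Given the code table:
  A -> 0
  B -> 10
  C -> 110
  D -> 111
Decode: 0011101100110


Decoding:
0 -> A
0 -> A
111 -> D
0 -> A
110 -> C
0 -> A
110 -> C


Result: AADACAC


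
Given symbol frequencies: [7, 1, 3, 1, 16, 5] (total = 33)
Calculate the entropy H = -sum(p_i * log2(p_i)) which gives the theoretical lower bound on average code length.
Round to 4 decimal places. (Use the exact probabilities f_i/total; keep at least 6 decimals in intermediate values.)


Per-symbol terms -p_i * log2(p_i) with p_i = f_i/33:
  p = 7/33 = 0.212121: log2(p) = -2.237039, -p*log2(p) = 0.474523
  p = 1/33 = 0.030303: log2(p) = -5.044394, -p*log2(p) = 0.152860
  p = 3/33 = 0.090909: log2(p) = -3.459432, -p*log2(p) = 0.314494
  p = 1/33 = 0.030303: log2(p) = -5.044394, -p*log2(p) = 0.152860
  p = 16/33 = 0.484848: log2(p) = -1.044394, -p*log2(p) = 0.506373
  p = 5/33 = 0.151515: log2(p) = -2.722466, -p*log2(p) = 0.412495
H = 0.474523 + 0.152860 + 0.314494 + 0.152860 + 0.506373 + 0.412495 = 2.013605

H = 2.0136 bits/symbol


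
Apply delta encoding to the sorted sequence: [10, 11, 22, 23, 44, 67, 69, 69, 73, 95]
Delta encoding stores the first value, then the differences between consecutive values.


First value: 10
Deltas:
  11 - 10 = 1
  22 - 11 = 11
  23 - 22 = 1
  44 - 23 = 21
  67 - 44 = 23
  69 - 67 = 2
  69 - 69 = 0
  73 - 69 = 4
  95 - 73 = 22


Delta encoded: [10, 1, 11, 1, 21, 23, 2, 0, 4, 22]


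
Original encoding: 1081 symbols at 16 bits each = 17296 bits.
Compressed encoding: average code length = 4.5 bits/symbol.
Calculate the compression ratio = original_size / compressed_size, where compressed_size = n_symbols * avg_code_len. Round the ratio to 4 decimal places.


original_size = n_symbols * orig_bits = 1081 * 16 = 17296 bits
compressed_size = n_symbols * avg_code_len = 1081 * 4.5 = 4864.5 bits
ratio = original_size / compressed_size = 17296 / 4864.5 = 3.5556

Compression ratio = 3.5556


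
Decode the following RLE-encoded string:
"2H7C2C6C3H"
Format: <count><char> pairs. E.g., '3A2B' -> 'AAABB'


Expanding each <count><char> pair:
  2H -> 'HH'
  7C -> 'CCCCCCC'
  2C -> 'CC'
  6C -> 'CCCCCC'
  3H -> 'HHH'

Decoded = HHCCCCCCCCCCCCCCCHHH


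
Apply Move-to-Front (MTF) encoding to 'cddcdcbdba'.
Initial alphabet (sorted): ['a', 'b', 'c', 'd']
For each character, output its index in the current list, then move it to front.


MTF encoding:
'c': index 2 in ['a', 'b', 'c', 'd'] -> ['c', 'a', 'b', 'd']
'd': index 3 in ['c', 'a', 'b', 'd'] -> ['d', 'c', 'a', 'b']
'd': index 0 in ['d', 'c', 'a', 'b'] -> ['d', 'c', 'a', 'b']
'c': index 1 in ['d', 'c', 'a', 'b'] -> ['c', 'd', 'a', 'b']
'd': index 1 in ['c', 'd', 'a', 'b'] -> ['d', 'c', 'a', 'b']
'c': index 1 in ['d', 'c', 'a', 'b'] -> ['c', 'd', 'a', 'b']
'b': index 3 in ['c', 'd', 'a', 'b'] -> ['b', 'c', 'd', 'a']
'd': index 2 in ['b', 'c', 'd', 'a'] -> ['d', 'b', 'c', 'a']
'b': index 1 in ['d', 'b', 'c', 'a'] -> ['b', 'd', 'c', 'a']
'a': index 3 in ['b', 'd', 'c', 'a'] -> ['a', 'b', 'd', 'c']


Output: [2, 3, 0, 1, 1, 1, 3, 2, 1, 3]


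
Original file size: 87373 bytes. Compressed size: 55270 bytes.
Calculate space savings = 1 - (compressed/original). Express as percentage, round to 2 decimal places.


ratio = compressed/original = 55270/87373 = 0.632575
savings = 1 - ratio = 1 - 0.632575 = 0.367425
as a percentage: 0.367425 * 100 = 36.74%

Space savings = 1 - 55270/87373 = 36.74%


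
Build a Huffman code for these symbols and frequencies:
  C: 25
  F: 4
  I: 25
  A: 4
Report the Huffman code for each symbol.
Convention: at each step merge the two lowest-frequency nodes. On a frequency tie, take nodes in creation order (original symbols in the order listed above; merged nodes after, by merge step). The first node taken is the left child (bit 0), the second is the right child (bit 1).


Huffman tree construction:
Step 1: Merge F(4) + A(4) = 8
Step 2: Merge (F+A)(8) + C(25) = 33
Step 3: Merge I(25) + ((F+A)+C)(33) = 58
Read each symbol's code off the tree from the root (left child = 0, right child = 1).

Codes:
  C: 11 (length 2)
  F: 100 (length 3)
  I: 0 (length 1)
  A: 101 (length 3)
Average code length: 99/58 = 1.7069 bits/symbol


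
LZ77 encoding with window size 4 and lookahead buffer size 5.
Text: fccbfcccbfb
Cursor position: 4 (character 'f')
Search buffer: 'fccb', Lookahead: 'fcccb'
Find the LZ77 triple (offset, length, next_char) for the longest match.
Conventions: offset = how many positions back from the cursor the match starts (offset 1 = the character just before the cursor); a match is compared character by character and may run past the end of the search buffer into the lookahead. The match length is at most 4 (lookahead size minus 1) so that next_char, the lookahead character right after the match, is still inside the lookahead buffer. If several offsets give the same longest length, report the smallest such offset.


Try each offset into the search buffer:
  offset=1 (pos 3, char 'b'): match length 0
  offset=2 (pos 2, char 'c'): match length 0
  offset=3 (pos 1, char 'c'): match length 0
  offset=4 (pos 0, char 'f'): match length 3
Longest match has length 3 at offset 4.
next_char = character at position 4 + 3 = 7 -> 'c'

Best match: offset=4, length=3 (matching 'fcc' starting at position 0)
LZ77 triple: (4, 3, 'c')


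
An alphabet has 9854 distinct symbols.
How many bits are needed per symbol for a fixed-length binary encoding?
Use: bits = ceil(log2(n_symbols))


log2(9854) = 13.2665
Bracket: 2^13 = 8192 < 9854 <= 2^14 = 16384
So ceil(log2(9854)) = 14

bits = ceil(log2(9854)) = ceil(13.2665) = 14 bits


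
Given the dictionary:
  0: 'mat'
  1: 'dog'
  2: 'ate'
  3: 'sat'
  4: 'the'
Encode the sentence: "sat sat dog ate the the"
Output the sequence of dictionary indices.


Look up each word in the dictionary:
  'sat' -> 3
  'sat' -> 3
  'dog' -> 1
  'ate' -> 2
  'the' -> 4
  'the' -> 4

Encoded: [3, 3, 1, 2, 4, 4]


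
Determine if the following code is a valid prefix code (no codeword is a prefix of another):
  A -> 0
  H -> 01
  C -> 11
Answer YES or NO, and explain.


Checking each pair (does one codeword prefix another?):
  A='0' vs H='01': prefix -- VIOLATION

NO -- this is NOT a valid prefix code. A (0) is a prefix of H (01).


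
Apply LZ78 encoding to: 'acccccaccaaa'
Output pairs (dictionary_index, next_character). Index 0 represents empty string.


LZ78 encoding steps:
Dictionary: {0: ''}
Step 1: w='' (idx 0), next='a' -> output (0, 'a'), add 'a' as idx 1
Step 2: w='' (idx 0), next='c' -> output (0, 'c'), add 'c' as idx 2
Step 3: w='c' (idx 2), next='c' -> output (2, 'c'), add 'cc' as idx 3
Step 4: w='cc' (idx 3), next='a' -> output (3, 'a'), add 'cca' as idx 4
Step 5: w='cca' (idx 4), next='a' -> output (4, 'a'), add 'ccaa' as idx 5
Step 6: w='a' (idx 1), end of input -> output (1, '')


Encoded: [(0, 'a'), (0, 'c'), (2, 'c'), (3, 'a'), (4, 'a'), (1, '')]


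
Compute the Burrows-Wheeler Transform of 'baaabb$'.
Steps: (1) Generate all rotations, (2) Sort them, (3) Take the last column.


Rotations (sorted):
  0: $baaabb -> last char: b
  1: aaabb$b -> last char: b
  2: aabb$ba -> last char: a
  3: abb$baa -> last char: a
  4: b$baaab -> last char: b
  5: baaabb$ -> last char: $
  6: bb$baaa -> last char: a


BWT = bbaab$a


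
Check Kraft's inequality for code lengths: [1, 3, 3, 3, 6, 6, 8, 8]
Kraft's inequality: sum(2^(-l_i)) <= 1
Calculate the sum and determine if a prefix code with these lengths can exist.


Sum = 2^(-1) + 2^(-3) + 2^(-3) + 2^(-3) + 2^(-6) + 2^(-6) + 2^(-8) + 2^(-8)
    = 0.5 + 0.125 + 0.125 + 0.125 + 0.015625 + 0.015625 + 0.00390625 + 0.00390625
    = 234/256 = 0.9140625
Since 0.9140625 <= 1, Kraft's inequality IS satisfied.
A prefix code with these lengths CAN exist.

Kraft sum = 0.9140625. Satisfied.


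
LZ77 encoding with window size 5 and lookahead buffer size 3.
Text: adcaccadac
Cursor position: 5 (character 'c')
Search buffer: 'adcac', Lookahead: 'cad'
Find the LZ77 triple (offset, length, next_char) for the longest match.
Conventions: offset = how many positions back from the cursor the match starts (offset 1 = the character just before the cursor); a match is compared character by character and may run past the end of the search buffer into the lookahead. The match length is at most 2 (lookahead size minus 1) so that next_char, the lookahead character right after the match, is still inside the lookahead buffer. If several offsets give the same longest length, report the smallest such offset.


Try each offset into the search buffer:
  offset=1 (pos 4, char 'c'): match length 1
  offset=2 (pos 3, char 'a'): match length 0
  offset=3 (pos 2, char 'c'): match length 2
  offset=4 (pos 1, char 'd'): match length 0
  offset=5 (pos 0, char 'a'): match length 0
Longest match has length 2 at offset 3.
next_char = character at position 5 + 2 = 7 -> 'd'

Best match: offset=3, length=2 (matching 'ca' starting at position 2)
LZ77 triple: (3, 2, 'd')


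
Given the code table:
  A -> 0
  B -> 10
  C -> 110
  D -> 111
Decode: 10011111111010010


Decoding:
10 -> B
0 -> A
111 -> D
111 -> D
110 -> C
10 -> B
0 -> A
10 -> B


Result: BADDCBAB


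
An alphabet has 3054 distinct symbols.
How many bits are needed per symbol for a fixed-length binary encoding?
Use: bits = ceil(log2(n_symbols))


log2(3054) = 11.5765
Bracket: 2^11 = 2048 < 3054 <= 2^12 = 4096
So ceil(log2(3054)) = 12

bits = ceil(log2(3054)) = ceil(11.5765) = 12 bits


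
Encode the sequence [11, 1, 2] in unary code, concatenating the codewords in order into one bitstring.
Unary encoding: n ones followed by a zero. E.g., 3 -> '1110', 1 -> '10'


Encode each number as n ones followed by a terminating 0:
  11 -> 111111111110 (12 bits)
  1 -> 10 (2 bits)
  2 -> 110 (3 bits)
Total length = 12 + 2 + 3 = 17 bits.

Unary([11, 1, 2]) = 11111111111010110 (17 bits)


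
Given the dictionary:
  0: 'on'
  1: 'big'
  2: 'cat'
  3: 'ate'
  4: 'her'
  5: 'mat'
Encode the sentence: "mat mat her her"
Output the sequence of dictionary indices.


Look up each word in the dictionary:
  'mat' -> 5
  'mat' -> 5
  'her' -> 4
  'her' -> 4

Encoded: [5, 5, 4, 4]


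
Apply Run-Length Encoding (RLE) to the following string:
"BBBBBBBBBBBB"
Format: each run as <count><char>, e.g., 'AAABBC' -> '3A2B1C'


Scanning runs left to right:
  i=0: run of 'B' x 12 -> '12B'

RLE = 12B


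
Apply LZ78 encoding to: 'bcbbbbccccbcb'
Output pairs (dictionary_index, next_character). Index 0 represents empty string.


LZ78 encoding steps:
Dictionary: {0: ''}
Step 1: w='' (idx 0), next='b' -> output (0, 'b'), add 'b' as idx 1
Step 2: w='' (idx 0), next='c' -> output (0, 'c'), add 'c' as idx 2
Step 3: w='b' (idx 1), next='b' -> output (1, 'b'), add 'bb' as idx 3
Step 4: w='bb' (idx 3), next='c' -> output (3, 'c'), add 'bbc' as idx 4
Step 5: w='c' (idx 2), next='c' -> output (2, 'c'), add 'cc' as idx 5
Step 6: w='c' (idx 2), next='b' -> output (2, 'b'), add 'cb' as idx 6
Step 7: w='cb' (idx 6), end of input -> output (6, '')


Encoded: [(0, 'b'), (0, 'c'), (1, 'b'), (3, 'c'), (2, 'c'), (2, 'b'), (6, '')]


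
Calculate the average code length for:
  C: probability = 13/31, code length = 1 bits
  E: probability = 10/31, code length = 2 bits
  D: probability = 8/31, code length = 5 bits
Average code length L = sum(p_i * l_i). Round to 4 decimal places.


Weighted contributions p_i * l_i:
  C: (13/31) * 1 = 13/31
  E: (10/31) * 2 = 20/31
  D: (8/31) * 5 = 40/31
Sum = (13 + 20 + 40)/31 = 73/31

L = 73/31 = 2.3548 bits/symbol


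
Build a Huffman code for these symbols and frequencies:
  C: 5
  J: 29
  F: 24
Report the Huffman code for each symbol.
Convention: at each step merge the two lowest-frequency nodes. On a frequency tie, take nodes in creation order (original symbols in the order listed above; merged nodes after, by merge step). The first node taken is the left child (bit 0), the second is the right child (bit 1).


Huffman tree construction:
Step 1: Merge C(5) + F(24) = 29
Step 2: Merge J(29) + (C+F)(29) = 58
Read each symbol's code off the tree from the root (left child = 0, right child = 1).

Codes:
  C: 10 (length 2)
  J: 0 (length 1)
  F: 11 (length 2)
Average code length: 87/58 = 1.5000 bits/symbol


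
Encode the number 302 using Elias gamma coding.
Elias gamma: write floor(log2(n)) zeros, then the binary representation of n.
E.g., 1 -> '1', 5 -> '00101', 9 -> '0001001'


num_bits = floor(log2(302)) + 1 = 9
leading_zeros = num_bits - 1 = 8
binary(302) = 100101110

Elias gamma(302) = '00000000' + '100101110' = 00000000100101110 (17 bits)


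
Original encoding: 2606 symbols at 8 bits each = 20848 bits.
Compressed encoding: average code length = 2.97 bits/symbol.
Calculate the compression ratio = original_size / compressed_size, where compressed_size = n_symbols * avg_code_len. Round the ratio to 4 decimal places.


original_size = n_symbols * orig_bits = 2606 * 8 = 20848 bits
compressed_size = n_symbols * avg_code_len = 2606 * 2.97 = 7739.82 bits
ratio = original_size / compressed_size = 20848 / 7739.82 = 2.6936

Compression ratio = 2.6936


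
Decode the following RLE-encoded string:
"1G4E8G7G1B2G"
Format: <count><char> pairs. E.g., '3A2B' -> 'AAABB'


Expanding each <count><char> pair:
  1G -> 'G'
  4E -> 'EEEE'
  8G -> 'GGGGGGGG'
  7G -> 'GGGGGGG'
  1B -> 'B'
  2G -> 'GG'

Decoded = GEEEEGGGGGGGGGGGGGGGBGG


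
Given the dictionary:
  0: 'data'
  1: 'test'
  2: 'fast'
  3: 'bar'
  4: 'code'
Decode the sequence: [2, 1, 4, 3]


Look up each index in the dictionary:
  2 -> 'fast'
  1 -> 'test'
  4 -> 'code'
  3 -> 'bar'

Decoded: "fast test code bar"


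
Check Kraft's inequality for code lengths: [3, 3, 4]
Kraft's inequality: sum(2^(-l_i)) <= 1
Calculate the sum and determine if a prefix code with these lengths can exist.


Sum = 2^(-3) + 2^(-3) + 2^(-4)
    = 0.125 + 0.125 + 0.0625
    = 5/16 = 0.3125
Since 0.3125 <= 1, Kraft's inequality IS satisfied.
A prefix code with these lengths CAN exist.

Kraft sum = 0.3125. Satisfied.


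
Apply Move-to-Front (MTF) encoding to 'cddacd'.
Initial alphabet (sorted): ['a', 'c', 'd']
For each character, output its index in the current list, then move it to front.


MTF encoding:
'c': index 1 in ['a', 'c', 'd'] -> ['c', 'a', 'd']
'd': index 2 in ['c', 'a', 'd'] -> ['d', 'c', 'a']
'd': index 0 in ['d', 'c', 'a'] -> ['d', 'c', 'a']
'a': index 2 in ['d', 'c', 'a'] -> ['a', 'd', 'c']
'c': index 2 in ['a', 'd', 'c'] -> ['c', 'a', 'd']
'd': index 2 in ['c', 'a', 'd'] -> ['d', 'c', 'a']


Output: [1, 2, 0, 2, 2, 2]


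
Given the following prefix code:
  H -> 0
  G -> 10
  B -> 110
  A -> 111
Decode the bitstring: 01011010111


Decoding step by step:
Bits 0 -> H
Bits 10 -> G
Bits 110 -> B
Bits 10 -> G
Bits 111 -> A


Decoded message: HGBGA


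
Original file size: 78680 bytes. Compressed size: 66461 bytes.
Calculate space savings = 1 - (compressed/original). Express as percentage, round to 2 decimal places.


ratio = compressed/original = 66461/78680 = 0.8447
savings = 1 - ratio = 1 - 0.8447 = 0.1553
as a percentage: 0.1553 * 100 = 15.53%

Space savings = 1 - 66461/78680 = 15.53%


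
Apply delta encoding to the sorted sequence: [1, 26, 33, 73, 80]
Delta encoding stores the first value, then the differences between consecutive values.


First value: 1
Deltas:
  26 - 1 = 25
  33 - 26 = 7
  73 - 33 = 40
  80 - 73 = 7


Delta encoded: [1, 25, 7, 40, 7]


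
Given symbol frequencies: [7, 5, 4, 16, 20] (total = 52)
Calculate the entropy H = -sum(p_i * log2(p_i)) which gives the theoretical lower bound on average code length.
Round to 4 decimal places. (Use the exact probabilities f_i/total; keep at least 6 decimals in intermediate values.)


Per-symbol terms -p_i * log2(p_i) with p_i = f_i/52:
  p = 7/52 = 0.134615: log2(p) = -2.893085, -p*log2(p) = 0.389454
  p = 5/52 = 0.096154: log2(p) = -3.378512, -p*log2(p) = 0.324857
  p = 4/52 = 0.076923: log2(p) = -3.700440, -p*log2(p) = 0.284649
  p = 16/52 = 0.307692: log2(p) = -1.700440, -p*log2(p) = 0.523212
  p = 20/52 = 0.384615: log2(p) = -1.378512, -p*log2(p) = 0.530197
H = 0.389454 + 0.324857 + 0.284649 + 0.523212 + 0.530197 = 2.052369

H = 2.0524 bits/symbol


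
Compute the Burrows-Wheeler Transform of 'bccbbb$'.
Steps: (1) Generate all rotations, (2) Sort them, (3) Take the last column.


Rotations (sorted):
  0: $bccbbb -> last char: b
  1: b$bccbb -> last char: b
  2: bb$bccb -> last char: b
  3: bbb$bcc -> last char: c
  4: bccbbb$ -> last char: $
  5: cbbb$bc -> last char: c
  6: ccbbb$b -> last char: b


BWT = bbbc$cb


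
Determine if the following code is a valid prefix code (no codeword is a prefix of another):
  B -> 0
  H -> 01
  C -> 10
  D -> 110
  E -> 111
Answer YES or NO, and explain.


Checking each pair (does one codeword prefix another?):
  B='0' vs H='01': prefix -- VIOLATION

NO -- this is NOT a valid prefix code. B (0) is a prefix of H (01).


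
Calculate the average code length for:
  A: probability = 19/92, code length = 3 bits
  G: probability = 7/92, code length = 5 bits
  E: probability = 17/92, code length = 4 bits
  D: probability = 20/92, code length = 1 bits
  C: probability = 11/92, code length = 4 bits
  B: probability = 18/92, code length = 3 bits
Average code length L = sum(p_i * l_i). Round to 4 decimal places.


Weighted contributions p_i * l_i:
  A: (19/92) * 3 = 57/92
  G: (7/92) * 5 = 35/92
  E: (17/92) * 4 = 68/92
  D: (20/92) * 1 = 20/92
  C: (11/92) * 4 = 44/92
  B: (18/92) * 3 = 54/92
Sum = (57 + 35 + 68 + 20 + 44 + 54)/92 = 278/92

L = 278/92 = 3.0217 bits/symbol


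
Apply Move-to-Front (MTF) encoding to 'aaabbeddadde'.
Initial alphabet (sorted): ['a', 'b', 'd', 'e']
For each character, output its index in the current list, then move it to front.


MTF encoding:
'a': index 0 in ['a', 'b', 'd', 'e'] -> ['a', 'b', 'd', 'e']
'a': index 0 in ['a', 'b', 'd', 'e'] -> ['a', 'b', 'd', 'e']
'a': index 0 in ['a', 'b', 'd', 'e'] -> ['a', 'b', 'd', 'e']
'b': index 1 in ['a', 'b', 'd', 'e'] -> ['b', 'a', 'd', 'e']
'b': index 0 in ['b', 'a', 'd', 'e'] -> ['b', 'a', 'd', 'e']
'e': index 3 in ['b', 'a', 'd', 'e'] -> ['e', 'b', 'a', 'd']
'd': index 3 in ['e', 'b', 'a', 'd'] -> ['d', 'e', 'b', 'a']
'd': index 0 in ['d', 'e', 'b', 'a'] -> ['d', 'e', 'b', 'a']
'a': index 3 in ['d', 'e', 'b', 'a'] -> ['a', 'd', 'e', 'b']
'd': index 1 in ['a', 'd', 'e', 'b'] -> ['d', 'a', 'e', 'b']
'd': index 0 in ['d', 'a', 'e', 'b'] -> ['d', 'a', 'e', 'b']
'e': index 2 in ['d', 'a', 'e', 'b'] -> ['e', 'd', 'a', 'b']


Output: [0, 0, 0, 1, 0, 3, 3, 0, 3, 1, 0, 2]


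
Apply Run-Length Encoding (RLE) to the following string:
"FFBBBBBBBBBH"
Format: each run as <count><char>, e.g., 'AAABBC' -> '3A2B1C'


Scanning runs left to right:
  i=0: run of 'F' x 2 -> '2F'
  i=2: run of 'B' x 9 -> '9B'
  i=11: run of 'H' x 1 -> '1H'

RLE = 2F9B1H


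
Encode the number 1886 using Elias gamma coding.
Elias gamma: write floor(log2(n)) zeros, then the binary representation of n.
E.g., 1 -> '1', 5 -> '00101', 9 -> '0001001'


num_bits = floor(log2(1886)) + 1 = 11
leading_zeros = num_bits - 1 = 10
binary(1886) = 11101011110

Elias gamma(1886) = '0000000000' + '11101011110' = 000000000011101011110 (21 bits)


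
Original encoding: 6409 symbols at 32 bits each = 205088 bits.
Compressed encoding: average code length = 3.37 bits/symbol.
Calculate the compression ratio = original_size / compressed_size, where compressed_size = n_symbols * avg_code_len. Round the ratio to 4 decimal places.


original_size = n_symbols * orig_bits = 6409 * 32 = 205088 bits
compressed_size = n_symbols * avg_code_len = 6409 * 3.37 = 21598.33 bits
ratio = original_size / compressed_size = 205088 / 21598.33 = 9.4955

Compression ratio = 9.4955


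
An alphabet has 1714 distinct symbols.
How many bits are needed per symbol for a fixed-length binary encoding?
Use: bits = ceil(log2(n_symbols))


log2(1714) = 10.7432
Bracket: 2^10 = 1024 < 1714 <= 2^11 = 2048
So ceil(log2(1714)) = 11

bits = ceil(log2(1714)) = ceil(10.7432) = 11 bits


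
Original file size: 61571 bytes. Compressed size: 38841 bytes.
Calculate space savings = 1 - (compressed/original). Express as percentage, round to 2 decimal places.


ratio = compressed/original = 38841/61571 = 0.630833
savings = 1 - ratio = 1 - 0.630833 = 0.369167
as a percentage: 0.369167 * 100 = 36.92%

Space savings = 1 - 38841/61571 = 36.92%


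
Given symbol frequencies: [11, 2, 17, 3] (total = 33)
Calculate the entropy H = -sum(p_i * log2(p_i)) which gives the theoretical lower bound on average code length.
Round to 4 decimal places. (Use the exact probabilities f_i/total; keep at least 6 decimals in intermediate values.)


Per-symbol terms -p_i * log2(p_i) with p_i = f_i/33:
  p = 11/33 = 0.333333: log2(p) = -1.584963, -p*log2(p) = 0.528321
  p = 2/33 = 0.060606: log2(p) = -4.044394, -p*log2(p) = 0.245115
  p = 17/33 = 0.515152: log2(p) = -0.956931, -p*log2(p) = 0.492965
  p = 3/33 = 0.090909: log2(p) = -3.459432, -p*log2(p) = 0.314494
H = 0.528321 + 0.245115 + 0.492965 + 0.314494 = 1.580895

H = 1.5809 bits/symbol


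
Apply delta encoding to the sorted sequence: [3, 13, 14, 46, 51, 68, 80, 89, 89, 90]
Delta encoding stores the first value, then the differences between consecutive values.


First value: 3
Deltas:
  13 - 3 = 10
  14 - 13 = 1
  46 - 14 = 32
  51 - 46 = 5
  68 - 51 = 17
  80 - 68 = 12
  89 - 80 = 9
  89 - 89 = 0
  90 - 89 = 1


Delta encoded: [3, 10, 1, 32, 5, 17, 12, 9, 0, 1]


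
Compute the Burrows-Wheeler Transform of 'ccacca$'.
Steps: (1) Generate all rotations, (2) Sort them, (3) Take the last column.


Rotations (sorted):
  0: $ccacca -> last char: a
  1: a$ccacc -> last char: c
  2: acca$cc -> last char: c
  3: ca$ccac -> last char: c
  4: cacca$c -> last char: c
  5: cca$cca -> last char: a
  6: ccacca$ -> last char: $


BWT = acccca$


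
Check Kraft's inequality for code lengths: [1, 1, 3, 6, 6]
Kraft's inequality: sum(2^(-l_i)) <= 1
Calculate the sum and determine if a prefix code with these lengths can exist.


Sum = 2^(-1) + 2^(-1) + 2^(-3) + 2^(-6) + 2^(-6)
    = 0.5 + 0.5 + 0.125 + 0.015625 + 0.015625
    = 74/64 = 1.15625
Since 1.15625 > 1, Kraft's inequality is NOT satisfied.
A prefix code with these lengths CANNOT exist.

Kraft sum = 1.15625. Not satisfied.


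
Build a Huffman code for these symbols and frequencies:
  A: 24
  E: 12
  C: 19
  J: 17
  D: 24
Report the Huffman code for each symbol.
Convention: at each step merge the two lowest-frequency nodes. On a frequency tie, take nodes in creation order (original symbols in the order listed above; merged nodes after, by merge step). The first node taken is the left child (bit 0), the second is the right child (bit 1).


Huffman tree construction:
Step 1: Merge E(12) + J(17) = 29
Step 2: Merge C(19) + A(24) = 43
Step 3: Merge D(24) + (E+J)(29) = 53
Step 4: Merge (C+A)(43) + (D+(E+J))(53) = 96
Read each symbol's code off the tree from the root (left child = 0, right child = 1).

Codes:
  A: 01 (length 2)
  E: 110 (length 3)
  C: 00 (length 2)
  J: 111 (length 3)
  D: 10 (length 2)
Average code length: 221/96 = 2.3021 bits/symbol


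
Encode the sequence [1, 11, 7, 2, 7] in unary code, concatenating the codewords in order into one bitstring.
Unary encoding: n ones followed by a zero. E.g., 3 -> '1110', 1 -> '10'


Encode each number as n ones followed by a terminating 0:
  1 -> 10 (2 bits)
  11 -> 111111111110 (12 bits)
  7 -> 11111110 (8 bits)
  2 -> 110 (3 bits)
  7 -> 11111110 (8 bits)
Total length = 2 + 12 + 8 + 3 + 8 = 33 bits.

Unary([1, 11, 7, 2, 7]) = 101111111111101111111011011111110 (33 bits)


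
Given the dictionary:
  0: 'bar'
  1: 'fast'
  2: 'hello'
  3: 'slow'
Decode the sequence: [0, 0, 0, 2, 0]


Look up each index in the dictionary:
  0 -> 'bar'
  0 -> 'bar'
  0 -> 'bar'
  2 -> 'hello'
  0 -> 'bar'

Decoded: "bar bar bar hello bar"


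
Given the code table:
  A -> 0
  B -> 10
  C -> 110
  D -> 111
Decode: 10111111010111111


Decoding:
10 -> B
111 -> D
111 -> D
0 -> A
10 -> B
111 -> D
111 -> D


Result: BDDABDD


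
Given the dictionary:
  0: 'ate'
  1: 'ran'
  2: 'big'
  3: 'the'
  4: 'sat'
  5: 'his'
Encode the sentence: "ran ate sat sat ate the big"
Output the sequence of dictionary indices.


Look up each word in the dictionary:
  'ran' -> 1
  'ate' -> 0
  'sat' -> 4
  'sat' -> 4
  'ate' -> 0
  'the' -> 3
  'big' -> 2

Encoded: [1, 0, 4, 4, 0, 3, 2]


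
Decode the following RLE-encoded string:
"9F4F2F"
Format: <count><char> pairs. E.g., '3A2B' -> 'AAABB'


Expanding each <count><char> pair:
  9F -> 'FFFFFFFFF'
  4F -> 'FFFF'
  2F -> 'FF'

Decoded = FFFFFFFFFFFFFFF


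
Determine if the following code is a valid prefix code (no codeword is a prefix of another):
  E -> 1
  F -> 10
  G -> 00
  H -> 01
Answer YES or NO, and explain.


Checking each pair (does one codeword prefix another?):
  E='1' vs F='10': prefix -- VIOLATION

NO -- this is NOT a valid prefix code. E (1) is a prefix of F (10).


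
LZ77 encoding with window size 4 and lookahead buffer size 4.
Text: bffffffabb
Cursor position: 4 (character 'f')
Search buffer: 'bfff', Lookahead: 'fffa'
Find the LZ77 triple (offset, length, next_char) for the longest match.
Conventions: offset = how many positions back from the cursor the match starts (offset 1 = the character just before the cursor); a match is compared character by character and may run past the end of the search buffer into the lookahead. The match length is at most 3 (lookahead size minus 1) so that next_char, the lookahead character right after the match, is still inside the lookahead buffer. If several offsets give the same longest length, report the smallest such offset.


Try each offset into the search buffer:
  offset=1 (pos 3, char 'f'): match length 3
  offset=2 (pos 2, char 'f'): match length 3
  offset=3 (pos 1, char 'f'): match length 3
  offset=4 (pos 0, char 'b'): match length 0
Longest match has length 3, found at offsets 1, 2, 3; take the smallest, offset 1.
next_char = character at position 4 + 3 = 7 -> 'a'

Best match: offset=1, length=3 (matching 'fff' starting at position 3)
LZ77 triple: (1, 3, 'a')


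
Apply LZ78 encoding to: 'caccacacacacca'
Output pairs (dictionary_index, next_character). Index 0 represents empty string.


LZ78 encoding steps:
Dictionary: {0: ''}
Step 1: w='' (idx 0), next='c' -> output (0, 'c'), add 'c' as idx 1
Step 2: w='' (idx 0), next='a' -> output (0, 'a'), add 'a' as idx 2
Step 3: w='c' (idx 1), next='c' -> output (1, 'c'), add 'cc' as idx 3
Step 4: w='a' (idx 2), next='c' -> output (2, 'c'), add 'ac' as idx 4
Step 5: w='ac' (idx 4), next='a' -> output (4, 'a'), add 'aca' as idx 5
Step 6: w='c' (idx 1), next='a' -> output (1, 'a'), add 'ca' as idx 6
Step 7: w='cc' (idx 3), next='a' -> output (3, 'a'), add 'cca' as idx 7


Encoded: [(0, 'c'), (0, 'a'), (1, 'c'), (2, 'c'), (4, 'a'), (1, 'a'), (3, 'a')]


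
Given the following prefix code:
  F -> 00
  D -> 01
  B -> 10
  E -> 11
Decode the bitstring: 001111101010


Decoding step by step:
Bits 00 -> F
Bits 11 -> E
Bits 11 -> E
Bits 10 -> B
Bits 10 -> B
Bits 10 -> B


Decoded message: FEEBBB


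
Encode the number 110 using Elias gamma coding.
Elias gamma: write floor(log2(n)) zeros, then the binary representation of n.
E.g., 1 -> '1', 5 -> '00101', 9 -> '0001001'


num_bits = floor(log2(110)) + 1 = 7
leading_zeros = num_bits - 1 = 6
binary(110) = 1101110

Elias gamma(110) = '000000' + '1101110' = 0000001101110 (13 bits)


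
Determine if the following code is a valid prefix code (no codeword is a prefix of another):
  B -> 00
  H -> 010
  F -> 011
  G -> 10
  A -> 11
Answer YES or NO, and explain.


Checking each pair (does one codeword prefix another?):
  B='00' vs H='010': no prefix
  B='00' vs F='011': no prefix
  B='00' vs G='10': no prefix
  B='00' vs A='11': no prefix
  H='010' vs B='00': no prefix
  H='010' vs F='011': no prefix
  H='010' vs G='10': no prefix
  H='010' vs A='11': no prefix
  F='011' vs B='00': no prefix
  F='011' vs H='010': no prefix
  F='011' vs G='10': no prefix
  F='011' vs A='11': no prefix
  G='10' vs B='00': no prefix
  G='10' vs H='010': no prefix
  G='10' vs F='011': no prefix
  G='10' vs A='11': no prefix
  A='11' vs B='00': no prefix
  A='11' vs H='010': no prefix
  A='11' vs F='011': no prefix
  A='11' vs G='10': no prefix
No violation found over all pairs.

YES -- this is a valid prefix code. No codeword is a prefix of any other codeword.


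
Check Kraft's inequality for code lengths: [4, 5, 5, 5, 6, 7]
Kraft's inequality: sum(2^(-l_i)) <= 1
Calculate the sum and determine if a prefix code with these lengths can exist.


Sum = 2^(-4) + 2^(-5) + 2^(-5) + 2^(-5) + 2^(-6) + 2^(-7)
    = 0.0625 + 0.03125 + 0.03125 + 0.03125 + 0.015625 + 0.0078125
    = 23/128 = 0.1796875
Since 0.1796875 <= 1, Kraft's inequality IS satisfied.
A prefix code with these lengths CAN exist.

Kraft sum = 0.1796875. Satisfied.


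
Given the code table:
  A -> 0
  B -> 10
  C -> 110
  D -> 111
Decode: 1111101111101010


Decoding:
111 -> D
110 -> C
111 -> D
110 -> C
10 -> B
10 -> B


Result: DCDCBB


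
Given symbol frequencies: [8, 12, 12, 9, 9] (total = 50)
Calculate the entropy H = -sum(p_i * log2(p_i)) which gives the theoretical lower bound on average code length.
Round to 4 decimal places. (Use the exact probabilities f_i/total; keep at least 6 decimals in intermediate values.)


Per-symbol terms -p_i * log2(p_i) with p_i = f_i/50:
  p = 8/50 = 0.160000: log2(p) = -2.643856, -p*log2(p) = 0.423017
  p = 12/50 = 0.240000: log2(p) = -2.058894, -p*log2(p) = 0.494134
  p = 12/50 = 0.240000: log2(p) = -2.058894, -p*log2(p) = 0.494134
  p = 9/50 = 0.180000: log2(p) = -2.473931, -p*log2(p) = 0.445308
  p = 9/50 = 0.180000: log2(p) = -2.473931, -p*log2(p) = 0.445308
H = 0.423017 + 0.494134 + 0.494134 + 0.445308 + 0.445308 = 2.301901

H = 2.3019 bits/symbol


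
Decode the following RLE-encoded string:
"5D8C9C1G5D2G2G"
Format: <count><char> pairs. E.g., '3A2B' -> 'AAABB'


Expanding each <count><char> pair:
  5D -> 'DDDDD'
  8C -> 'CCCCCCCC'
  9C -> 'CCCCCCCCC'
  1G -> 'G'
  5D -> 'DDDDD'
  2G -> 'GG'
  2G -> 'GG'

Decoded = DDDDDCCCCCCCCCCCCCCCCCGDDDDDGGGG


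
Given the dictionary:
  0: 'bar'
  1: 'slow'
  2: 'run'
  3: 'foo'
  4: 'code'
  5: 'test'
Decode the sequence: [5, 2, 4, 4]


Look up each index in the dictionary:
  5 -> 'test'
  2 -> 'run'
  4 -> 'code'
  4 -> 'code'

Decoded: "test run code code"


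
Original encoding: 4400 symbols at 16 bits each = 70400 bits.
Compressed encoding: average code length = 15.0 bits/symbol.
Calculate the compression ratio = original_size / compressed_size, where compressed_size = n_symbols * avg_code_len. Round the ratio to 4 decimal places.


original_size = n_symbols * orig_bits = 4400 * 16 = 70400 bits
compressed_size = n_symbols * avg_code_len = 4400 * 15.0 = 66000.0 bits
ratio = original_size / compressed_size = 70400 / 66000.0 = 1.0667

Compression ratio = 1.0667


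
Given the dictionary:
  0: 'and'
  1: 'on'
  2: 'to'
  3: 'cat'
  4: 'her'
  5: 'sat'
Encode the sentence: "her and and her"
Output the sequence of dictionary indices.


Look up each word in the dictionary:
  'her' -> 4
  'and' -> 0
  'and' -> 0
  'her' -> 4

Encoded: [4, 0, 0, 4]


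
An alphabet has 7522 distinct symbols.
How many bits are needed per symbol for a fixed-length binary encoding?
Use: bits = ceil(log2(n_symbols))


log2(7522) = 12.8769
Bracket: 2^12 = 4096 < 7522 <= 2^13 = 8192
So ceil(log2(7522)) = 13

bits = ceil(log2(7522)) = ceil(12.8769) = 13 bits


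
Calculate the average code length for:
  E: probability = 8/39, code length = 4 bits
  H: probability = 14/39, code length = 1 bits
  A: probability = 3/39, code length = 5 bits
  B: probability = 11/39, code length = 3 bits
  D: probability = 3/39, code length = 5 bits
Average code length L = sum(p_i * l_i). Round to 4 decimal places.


Weighted contributions p_i * l_i:
  E: (8/39) * 4 = 32/39
  H: (14/39) * 1 = 14/39
  A: (3/39) * 5 = 15/39
  B: (11/39) * 3 = 33/39
  D: (3/39) * 5 = 15/39
Sum = (32 + 14 + 15 + 33 + 15)/39 = 109/39

L = 109/39 = 2.7949 bits/symbol


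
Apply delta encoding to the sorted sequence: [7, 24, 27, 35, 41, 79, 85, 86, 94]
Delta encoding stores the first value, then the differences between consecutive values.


First value: 7
Deltas:
  24 - 7 = 17
  27 - 24 = 3
  35 - 27 = 8
  41 - 35 = 6
  79 - 41 = 38
  85 - 79 = 6
  86 - 85 = 1
  94 - 86 = 8


Delta encoded: [7, 17, 3, 8, 6, 38, 6, 1, 8]


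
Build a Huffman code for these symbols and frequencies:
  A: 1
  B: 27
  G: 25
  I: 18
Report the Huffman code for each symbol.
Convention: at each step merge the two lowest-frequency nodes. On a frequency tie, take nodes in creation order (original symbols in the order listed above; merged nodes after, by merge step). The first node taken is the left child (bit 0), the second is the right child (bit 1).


Huffman tree construction:
Step 1: Merge A(1) + I(18) = 19
Step 2: Merge (A+I)(19) + G(25) = 44
Step 3: Merge B(27) + ((A+I)+G)(44) = 71
Read each symbol's code off the tree from the root (left child = 0, right child = 1).

Codes:
  A: 100 (length 3)
  B: 0 (length 1)
  G: 11 (length 2)
  I: 101 (length 3)
Average code length: 134/71 = 1.8873 bits/symbol


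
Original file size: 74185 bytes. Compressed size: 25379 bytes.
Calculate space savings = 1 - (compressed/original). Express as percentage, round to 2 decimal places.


ratio = compressed/original = 25379/74185 = 0.342104
savings = 1 - ratio = 1 - 0.342104 = 0.657896
as a percentage: 0.657896 * 100 = 65.79%

Space savings = 1 - 25379/74185 = 65.79%


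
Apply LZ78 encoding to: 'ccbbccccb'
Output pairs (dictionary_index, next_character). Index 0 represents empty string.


LZ78 encoding steps:
Dictionary: {0: ''}
Step 1: w='' (idx 0), next='c' -> output (0, 'c'), add 'c' as idx 1
Step 2: w='c' (idx 1), next='b' -> output (1, 'b'), add 'cb' as idx 2
Step 3: w='' (idx 0), next='b' -> output (0, 'b'), add 'b' as idx 3
Step 4: w='c' (idx 1), next='c' -> output (1, 'c'), add 'cc' as idx 4
Step 5: w='cc' (idx 4), next='b' -> output (4, 'b'), add 'ccb' as idx 5


Encoded: [(0, 'c'), (1, 'b'), (0, 'b'), (1, 'c'), (4, 'b')]


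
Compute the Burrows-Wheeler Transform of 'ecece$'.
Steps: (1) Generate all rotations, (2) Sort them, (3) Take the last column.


Rotations (sorted):
  0: $ecece -> last char: e
  1: ce$ece -> last char: e
  2: cece$e -> last char: e
  3: e$ecec -> last char: c
  4: ece$ec -> last char: c
  5: ecece$ -> last char: $


BWT = eeecc$


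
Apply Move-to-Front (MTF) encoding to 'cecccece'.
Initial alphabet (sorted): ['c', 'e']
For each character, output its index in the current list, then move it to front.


MTF encoding:
'c': index 0 in ['c', 'e'] -> ['c', 'e']
'e': index 1 in ['c', 'e'] -> ['e', 'c']
'c': index 1 in ['e', 'c'] -> ['c', 'e']
'c': index 0 in ['c', 'e'] -> ['c', 'e']
'c': index 0 in ['c', 'e'] -> ['c', 'e']
'e': index 1 in ['c', 'e'] -> ['e', 'c']
'c': index 1 in ['e', 'c'] -> ['c', 'e']
'e': index 1 in ['c', 'e'] -> ['e', 'c']


Output: [0, 1, 1, 0, 0, 1, 1, 1]


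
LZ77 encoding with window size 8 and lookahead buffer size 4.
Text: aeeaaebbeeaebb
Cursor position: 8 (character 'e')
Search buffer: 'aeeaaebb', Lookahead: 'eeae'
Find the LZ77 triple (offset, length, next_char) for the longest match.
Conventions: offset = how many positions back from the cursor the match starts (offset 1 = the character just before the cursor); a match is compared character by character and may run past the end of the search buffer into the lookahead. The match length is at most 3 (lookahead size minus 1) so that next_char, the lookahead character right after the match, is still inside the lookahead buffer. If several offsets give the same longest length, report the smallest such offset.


Try each offset into the search buffer:
  offset=1 (pos 7, char 'b'): match length 0
  offset=2 (pos 6, char 'b'): match length 0
  offset=3 (pos 5, char 'e'): match length 1
  offset=4 (pos 4, char 'a'): match length 0
  offset=5 (pos 3, char 'a'): match length 0
  offset=6 (pos 2, char 'e'): match length 1
  offset=7 (pos 1, char 'e'): match length 3
  offset=8 (pos 0, char 'a'): match length 0
Longest match has length 3 at offset 7.
next_char = character at position 8 + 3 = 11 -> 'e'

Best match: offset=7, length=3 (matching 'eea' starting at position 1)
LZ77 triple: (7, 3, 'e')


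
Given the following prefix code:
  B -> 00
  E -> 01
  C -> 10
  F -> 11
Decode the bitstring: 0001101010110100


Decoding step by step:
Bits 00 -> B
Bits 01 -> E
Bits 10 -> C
Bits 10 -> C
Bits 10 -> C
Bits 11 -> F
Bits 01 -> E
Bits 00 -> B


Decoded message: BECCCFEB


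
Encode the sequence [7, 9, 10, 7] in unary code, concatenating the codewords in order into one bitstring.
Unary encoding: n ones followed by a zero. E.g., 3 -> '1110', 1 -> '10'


Encode each number as n ones followed by a terminating 0:
  7 -> 11111110 (8 bits)
  9 -> 1111111110 (10 bits)
  10 -> 11111111110 (11 bits)
  7 -> 11111110 (8 bits)
Total length = 8 + 10 + 11 + 8 = 37 bits.

Unary([7, 9, 10, 7]) = 1111111011111111101111111111011111110 (37 bits)


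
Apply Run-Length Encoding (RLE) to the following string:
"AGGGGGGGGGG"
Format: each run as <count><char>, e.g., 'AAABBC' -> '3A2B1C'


Scanning runs left to right:
  i=0: run of 'A' x 1 -> '1A'
  i=1: run of 'G' x 10 -> '10G'

RLE = 1A10G


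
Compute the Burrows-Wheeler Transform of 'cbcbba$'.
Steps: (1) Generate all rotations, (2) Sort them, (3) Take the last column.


Rotations (sorted):
  0: $cbcbba -> last char: a
  1: a$cbcbb -> last char: b
  2: ba$cbcb -> last char: b
  3: bba$cbc -> last char: c
  4: bcbba$c -> last char: c
  5: cbba$cb -> last char: b
  6: cbcbba$ -> last char: $


BWT = abbccb$


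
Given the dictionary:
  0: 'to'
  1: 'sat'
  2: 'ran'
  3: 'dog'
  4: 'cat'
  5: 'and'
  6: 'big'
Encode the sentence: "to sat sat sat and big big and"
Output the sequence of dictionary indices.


Look up each word in the dictionary:
  'to' -> 0
  'sat' -> 1
  'sat' -> 1
  'sat' -> 1
  'and' -> 5
  'big' -> 6
  'big' -> 6
  'and' -> 5

Encoded: [0, 1, 1, 1, 5, 6, 6, 5]


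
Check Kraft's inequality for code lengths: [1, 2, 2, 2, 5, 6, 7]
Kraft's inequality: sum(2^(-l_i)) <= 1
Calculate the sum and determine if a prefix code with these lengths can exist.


Sum = 2^(-1) + 2^(-2) + 2^(-2) + 2^(-2) + 2^(-5) + 2^(-6) + 2^(-7)
    = 0.5 + 0.25 + 0.25 + 0.25 + 0.03125 + 0.015625 + 0.0078125
    = 167/128 = 1.3046875
Since 1.3046875 > 1, Kraft's inequality is NOT satisfied.
A prefix code with these lengths CANNOT exist.

Kraft sum = 1.3046875. Not satisfied.


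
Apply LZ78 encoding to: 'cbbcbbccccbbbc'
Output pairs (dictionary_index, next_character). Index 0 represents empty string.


LZ78 encoding steps:
Dictionary: {0: ''}
Step 1: w='' (idx 0), next='c' -> output (0, 'c'), add 'c' as idx 1
Step 2: w='' (idx 0), next='b' -> output (0, 'b'), add 'b' as idx 2
Step 3: w='b' (idx 2), next='c' -> output (2, 'c'), add 'bc' as idx 3
Step 4: w='b' (idx 2), next='b' -> output (2, 'b'), add 'bb' as idx 4
Step 5: w='c' (idx 1), next='c' -> output (1, 'c'), add 'cc' as idx 5
Step 6: w='cc' (idx 5), next='b' -> output (5, 'b'), add 'ccb' as idx 6
Step 7: w='bb' (idx 4), next='c' -> output (4, 'c'), add 'bbc' as idx 7


Encoded: [(0, 'c'), (0, 'b'), (2, 'c'), (2, 'b'), (1, 'c'), (5, 'b'), (4, 'c')]


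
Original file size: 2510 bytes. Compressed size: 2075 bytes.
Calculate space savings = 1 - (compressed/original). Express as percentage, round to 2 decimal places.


ratio = compressed/original = 2075/2510 = 0.826693
savings = 1 - ratio = 1 - 0.826693 = 0.173307
as a percentage: 0.173307 * 100 = 17.33%

Space savings = 1 - 2075/2510 = 17.33%
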